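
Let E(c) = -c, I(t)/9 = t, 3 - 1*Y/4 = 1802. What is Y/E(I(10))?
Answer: 3598/45 ≈ 79.956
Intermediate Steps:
Y = -7196 (Y = 12 - 4*1802 = 12 - 7208 = -7196)
I(t) = 9*t
Y/E(I(10)) = -7196/((-9*10)) = -7196/((-1*90)) = -7196/(-90) = -7196*(-1/90) = 3598/45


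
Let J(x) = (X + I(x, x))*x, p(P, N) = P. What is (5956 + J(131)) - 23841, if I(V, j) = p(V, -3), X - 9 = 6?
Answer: 1241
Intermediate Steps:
X = 15 (X = 9 + 6 = 15)
I(V, j) = V
J(x) = x*(15 + x) (J(x) = (15 + x)*x = x*(15 + x))
(5956 + J(131)) - 23841 = (5956 + 131*(15 + 131)) - 23841 = (5956 + 131*146) - 23841 = (5956 + 19126) - 23841 = 25082 - 23841 = 1241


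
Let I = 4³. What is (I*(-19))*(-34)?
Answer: 41344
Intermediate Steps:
I = 64
(I*(-19))*(-34) = (64*(-19))*(-34) = -1216*(-34) = 41344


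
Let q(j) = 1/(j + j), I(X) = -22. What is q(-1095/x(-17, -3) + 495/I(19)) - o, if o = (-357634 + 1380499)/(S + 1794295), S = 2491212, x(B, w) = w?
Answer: -36651422/154503805 ≈ -0.23722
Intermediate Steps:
q(j) = 1/(2*j)
o = 53835/225553 (o = (-357634 + 1380499)/(2491212 + 1794295) = 1022865/4285507 = 1022865*(1/4285507) = 53835/225553 ≈ 0.23868)
q(-1095/x(-17, -3) + 495/I(19)) - o = 1/(2*(-1095/(-3) + 495/(-22))) - 1*53835/225553 = 1/(2*(-1095*(-1/3) + 495*(-1/22))) - 53835/225553 = 1/(2*(365 - 45/2)) - 53835/225553 = 1/(2*(685/2)) - 53835/225553 = (1/2)*(2/685) - 53835/225553 = 1/685 - 53835/225553 = -36651422/154503805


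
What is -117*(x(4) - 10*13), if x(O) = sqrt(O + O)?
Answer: 15210 - 234*sqrt(2) ≈ 14879.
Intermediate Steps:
x(O) = sqrt(2)*sqrt(O) (x(O) = sqrt(2*O) = sqrt(2)*sqrt(O))
-117*(x(4) - 10*13) = -117*(sqrt(2)*sqrt(4) - 10*13) = -117*(sqrt(2)*2 - 130) = -117*(2*sqrt(2) - 130) = -117*(-130 + 2*sqrt(2)) = 15210 - 234*sqrt(2)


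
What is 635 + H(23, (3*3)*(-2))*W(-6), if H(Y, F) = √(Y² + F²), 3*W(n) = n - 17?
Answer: 635 - 23*√853/3 ≈ 411.09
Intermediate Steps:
W(n) = -17/3 + n/3 (W(n) = (n - 17)/3 = (-17 + n)/3 = -17/3 + n/3)
H(Y, F) = √(F² + Y²)
635 + H(23, (3*3)*(-2))*W(-6) = 635 + √(((3*3)*(-2))² + 23²)*(-17/3 + (⅓)*(-6)) = 635 + √((9*(-2))² + 529)*(-17/3 - 2) = 635 + √((-18)² + 529)*(-23/3) = 635 + √(324 + 529)*(-23/3) = 635 + √853*(-23/3) = 635 - 23*√853/3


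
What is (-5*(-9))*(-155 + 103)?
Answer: -2340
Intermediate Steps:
(-5*(-9))*(-155 + 103) = 45*(-52) = -2340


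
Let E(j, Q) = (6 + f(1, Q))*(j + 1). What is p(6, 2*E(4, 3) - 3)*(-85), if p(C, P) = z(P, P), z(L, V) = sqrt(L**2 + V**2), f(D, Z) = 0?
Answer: -4845*sqrt(2) ≈ -6851.9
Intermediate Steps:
E(j, Q) = 6 + 6*j (E(j, Q) = (6 + 0)*(j + 1) = 6*(1 + j) = 6 + 6*j)
p(C, P) = sqrt(2)*sqrt(P**2) (p(C, P) = sqrt(P**2 + P**2) = sqrt(2*P**2) = sqrt(2)*sqrt(P**2))
p(6, 2*E(4, 3) - 3)*(-85) = (sqrt(2)*sqrt((2*(6 + 6*4) - 3)**2))*(-85) = (sqrt(2)*sqrt((2*(6 + 24) - 3)**2))*(-85) = (sqrt(2)*sqrt((2*30 - 3)**2))*(-85) = (sqrt(2)*sqrt((60 - 3)**2))*(-85) = (sqrt(2)*sqrt(57**2))*(-85) = (sqrt(2)*sqrt(3249))*(-85) = (sqrt(2)*57)*(-85) = (57*sqrt(2))*(-85) = -4845*sqrt(2)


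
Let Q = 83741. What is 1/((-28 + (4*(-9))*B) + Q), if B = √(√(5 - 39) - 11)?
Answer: 1/(83713 - 36*√(-11 + I*√34)) ≈ 1.195e-5 + 1.76e-8*I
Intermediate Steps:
B = √(-11 + I*√34) (B = √(√(-34) - 11) = √(I*√34 - 11) = √(-11 + I*√34) ≈ 0.85144 + 3.4242*I)
1/((-28 + (4*(-9))*B) + Q) = 1/((-28 + (4*(-9))*√(-11 + I*√34)) + 83741) = 1/((-28 - 36*√(-11 + I*√34)) + 83741) = 1/(83713 - 36*√(-11 + I*√34))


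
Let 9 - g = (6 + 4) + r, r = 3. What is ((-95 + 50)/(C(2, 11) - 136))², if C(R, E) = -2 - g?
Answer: 2025/17956 ≈ 0.11278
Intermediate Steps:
g = -4 (g = 9 - ((6 + 4) + 3) = 9 - (10 + 3) = 9 - 1*13 = 9 - 13 = -4)
C(R, E) = 2 (C(R, E) = -2 - 1*(-4) = -2 + 4 = 2)
((-95 + 50)/(C(2, 11) - 136))² = ((-95 + 50)/(2 - 136))² = (-45/(-134))² = (-45*(-1/134))² = (45/134)² = 2025/17956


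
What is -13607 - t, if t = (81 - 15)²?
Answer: -17963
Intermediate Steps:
t = 4356 (t = 66² = 4356)
-13607 - t = -13607 - 1*4356 = -13607 - 4356 = -17963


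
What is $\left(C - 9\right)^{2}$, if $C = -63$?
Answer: $5184$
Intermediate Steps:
$\left(C - 9\right)^{2} = \left(-63 - 9\right)^{2} = \left(-72\right)^{2} = 5184$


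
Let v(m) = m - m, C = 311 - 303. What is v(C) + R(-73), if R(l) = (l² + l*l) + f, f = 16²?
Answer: 10914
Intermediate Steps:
f = 256
C = 8
v(m) = 0
R(l) = 256 + 2*l² (R(l) = (l² + l*l) + 256 = (l² + l²) + 256 = 2*l² + 256 = 256 + 2*l²)
v(C) + R(-73) = 0 + (256 + 2*(-73)²) = 0 + (256 + 2*5329) = 0 + (256 + 10658) = 0 + 10914 = 10914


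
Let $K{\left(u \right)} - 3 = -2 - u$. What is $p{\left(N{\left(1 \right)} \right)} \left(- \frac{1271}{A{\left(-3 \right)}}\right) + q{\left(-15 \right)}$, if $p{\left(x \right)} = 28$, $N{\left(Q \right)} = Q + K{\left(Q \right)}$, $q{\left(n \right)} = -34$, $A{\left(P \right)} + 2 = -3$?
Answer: $\frac{35418}{5} \approx 7083.6$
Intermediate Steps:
$A{\left(P \right)} = -5$ ($A{\left(P \right)} = -2 - 3 = -5$)
$K{\left(u \right)} = 1 - u$ ($K{\left(u \right)} = 3 - \left(2 + u\right) = 1 - u$)
$N{\left(Q \right)} = 1$ ($N{\left(Q \right)} = Q - \left(-1 + Q\right) = 1$)
$p{\left(N{\left(1 \right)} \right)} \left(- \frac{1271}{A{\left(-3 \right)}}\right) + q{\left(-15 \right)} = 28 \left(- \frac{1271}{-5}\right) - 34 = 28 \left(\left(-1271\right) \left(- \frac{1}{5}\right)\right) - 34 = 28 \cdot \frac{1271}{5} - 34 = \frac{35588}{5} - 34 = \frac{35418}{5}$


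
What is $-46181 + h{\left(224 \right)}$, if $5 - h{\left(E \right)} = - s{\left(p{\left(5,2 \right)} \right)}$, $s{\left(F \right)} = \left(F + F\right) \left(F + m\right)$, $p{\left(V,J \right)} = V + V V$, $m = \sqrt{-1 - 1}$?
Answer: $-44376 + 60 i \sqrt{2} \approx -44376.0 + 84.853 i$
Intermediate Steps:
$m = i \sqrt{2}$ ($m = \sqrt{-2} = i \sqrt{2} \approx 1.4142 i$)
$p{\left(V,J \right)} = V + V^{2}$
$s{\left(F \right)} = 2 F \left(F + i \sqrt{2}\right)$ ($s{\left(F \right)} = \left(F + F\right) \left(F + i \sqrt{2}\right) = 2 F \left(F + i \sqrt{2}\right)$)
$h{\left(E \right)} = 1805 + 60 i \sqrt{2}$ ($h{\left(E \right)} = 5 - - 2 \cdot 5 \left(1 + 5\right) \left(5 \left(1 + 5\right) + i \sqrt{2}\right) = 5 - - 2 \cdot 5 \cdot 6 \left(5 \cdot 6 + i \sqrt{2}\right) = 5 - - 2 \cdot 30 \left(30 + i \sqrt{2}\right) = 5 - - (1800 + 60 i \sqrt{2}) = 5 - \left(-1800 - 60 i \sqrt{2}\right) = 5 + \left(1800 + 60 i \sqrt{2}\right) = 1805 + 60 i \sqrt{2}$)
$-46181 + h{\left(224 \right)} = -46181 + \left(1805 + 60 i \sqrt{2}\right) = -44376 + 60 i \sqrt{2}$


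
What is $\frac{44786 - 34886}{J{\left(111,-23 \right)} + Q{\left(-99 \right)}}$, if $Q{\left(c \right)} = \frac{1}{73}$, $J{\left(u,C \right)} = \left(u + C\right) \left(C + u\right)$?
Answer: $\frac{722700}{565313} \approx 1.2784$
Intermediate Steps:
$J{\left(u,C \right)} = \left(C + u\right)^{2}$ ($J{\left(u,C \right)} = \left(C + u\right) \left(C + u\right) = \left(C + u\right)^{2}$)
$Q{\left(c \right)} = \frac{1}{73}$
$\frac{44786 - 34886}{J{\left(111,-23 \right)} + Q{\left(-99 \right)}} = \frac{44786 - 34886}{\left(-23 + 111\right)^{2} + \frac{1}{73}} = \frac{9900}{88^{2} + \frac{1}{73}} = \frac{9900}{7744 + \frac{1}{73}} = \frac{9900}{\frac{565313}{73}} = 9900 \cdot \frac{73}{565313} = \frac{722700}{565313}$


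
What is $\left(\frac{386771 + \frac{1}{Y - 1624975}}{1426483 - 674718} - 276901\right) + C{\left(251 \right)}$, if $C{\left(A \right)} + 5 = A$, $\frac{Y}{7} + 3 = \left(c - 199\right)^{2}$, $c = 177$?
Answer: $- \frac{337260668560640833}{1219068138120} \approx -2.7665 \cdot 10^{5}$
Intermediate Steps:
$Y = 3367$ ($Y = -21 + 7 \left(177 - 199\right)^{2} = -21 + 7 \left(-22\right)^{2} = -21 + 7 \cdot 484 = -21 + 3388 = 3367$)
$C{\left(A \right)} = -5 + A$
$\left(\frac{386771 + \frac{1}{Y - 1624975}}{1426483 - 674718} - 276901\right) + C{\left(251 \right)} = \left(\frac{386771 + \frac{1}{3367 - 1624975}}{1426483 - 674718} - 276901\right) + \left(-5 + 251\right) = \left(\frac{386771 + \frac{1}{-1621608}}{751765} - 276901\right) + 246 = \left(\left(386771 - \frac{1}{1621608}\right) \frac{1}{751765} - 276901\right) + 246 = \left(\frac{627190947767}{1621608} \cdot \frac{1}{751765} - 276901\right) + 246 = \left(\frac{627190947767}{1219068138120} - 276901\right) + 246 = - \frac{337560559322618353}{1219068138120} + 246 = - \frac{337260668560640833}{1219068138120}$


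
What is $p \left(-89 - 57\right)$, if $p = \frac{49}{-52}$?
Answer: $\frac{3577}{26} \approx 137.58$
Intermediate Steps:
$p = - \frac{49}{52}$ ($p = 49 \left(- \frac{1}{52}\right) = - \frac{49}{52} \approx -0.94231$)
$p \left(-89 - 57\right) = - \frac{49 \left(-89 - 57\right)}{52} = \left(- \frac{49}{52}\right) \left(-146\right) = \frac{3577}{26}$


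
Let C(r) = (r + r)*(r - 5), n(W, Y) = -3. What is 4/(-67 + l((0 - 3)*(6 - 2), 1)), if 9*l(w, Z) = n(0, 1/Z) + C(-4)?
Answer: -6/89 ≈ -0.067416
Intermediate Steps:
C(r) = 2*r*(-5 + r) (C(r) = (2*r)*(-5 + r) = 2*r*(-5 + r))
l(w, Z) = 23/3 (l(w, Z) = (-3 + 2*(-4)*(-5 - 4))/9 = (-3 + 2*(-4)*(-9))/9 = (-3 + 72)/9 = (1/9)*69 = 23/3)
4/(-67 + l((0 - 3)*(6 - 2), 1)) = 4/(-67 + 23/3) = 4/(-178/3) = 4*(-3/178) = -6/89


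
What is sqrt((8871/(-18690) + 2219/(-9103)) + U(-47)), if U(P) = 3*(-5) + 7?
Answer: 31*I*sqrt(29178221216690)/56711690 ≈ 2.9527*I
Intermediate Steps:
U(P) = -8 (U(P) = -15 + 7 = -8)
sqrt((8871/(-18690) + 2219/(-9103)) + U(-47)) = sqrt((8871/(-18690) + 2219/(-9103)) - 8) = sqrt((8871*(-1/18690) + 2219*(-1/9103)) - 8) = sqrt((-2957/6230 - 2219/9103) - 8) = sqrt(-40741941/56711690 - 8) = sqrt(-494435461/56711690) = 31*I*sqrt(29178221216690)/56711690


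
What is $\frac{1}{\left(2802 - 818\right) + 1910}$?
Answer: $\frac{1}{3894} \approx 0.00025681$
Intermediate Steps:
$\frac{1}{\left(2802 - 818\right) + 1910} = \frac{1}{1984 + 1910} = \frac{1}{3894}$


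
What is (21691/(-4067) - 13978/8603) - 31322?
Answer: -156592878903/4998343 ≈ -31329.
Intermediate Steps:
(21691/(-4067) - 13978/8603) - 31322 = (21691*(-1/4067) - 13978*1/8603) - 31322 = (-21691/4067 - 13978/8603) - 31322 = -34779457/4998343 - 31322 = -156592878903/4998343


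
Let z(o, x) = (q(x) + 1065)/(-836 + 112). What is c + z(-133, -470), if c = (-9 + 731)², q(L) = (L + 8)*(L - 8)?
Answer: 377187715/724 ≈ 5.2098e+5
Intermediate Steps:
q(L) = (-8 + L)*(8 + L) (q(L) = (8 + L)*(-8 + L) = (-8 + L)*(8 + L))
z(o, x) = -1001/724 - x²/724 (z(o, x) = ((-64 + x²) + 1065)/(-836 + 112) = (1001 + x²)/(-724) = (1001 + x²)*(-1/724) = -1001/724 - x²/724)
c = 521284 (c = 722² = 521284)
c + z(-133, -470) = 521284 + (-1001/724 - 1/724*(-470)²) = 521284 + (-1001/724 - 1/724*220900) = 521284 + (-1001/724 - 55225/181) = 521284 - 221901/724 = 377187715/724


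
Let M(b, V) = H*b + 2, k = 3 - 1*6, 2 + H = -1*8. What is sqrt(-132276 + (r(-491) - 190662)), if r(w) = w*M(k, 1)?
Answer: 5*I*sqrt(13546) ≈ 581.94*I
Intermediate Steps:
H = -10 (H = -2 - 1*8 = -2 - 8 = -10)
k = -3 (k = 3 - 6 = -3)
M(b, V) = 2 - 10*b (M(b, V) = -10*b + 2 = 2 - 10*b)
r(w) = 32*w (r(w) = w*(2 - 10*(-3)) = w*(2 + 30) = w*32 = 32*w)
sqrt(-132276 + (r(-491) - 190662)) = sqrt(-132276 + (32*(-491) - 190662)) = sqrt(-132276 + (-15712 - 190662)) = sqrt(-132276 - 206374) = sqrt(-338650) = 5*I*sqrt(13546)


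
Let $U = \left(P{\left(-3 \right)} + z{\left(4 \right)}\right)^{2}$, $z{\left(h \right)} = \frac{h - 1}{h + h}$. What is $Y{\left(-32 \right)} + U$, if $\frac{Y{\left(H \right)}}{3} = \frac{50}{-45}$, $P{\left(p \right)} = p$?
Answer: $\frac{683}{192} \approx 3.5573$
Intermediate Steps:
$Y{\left(H \right)} = - \frac{10}{3}$ ($Y{\left(H \right)} = 3 \frac{50}{-45} = 3 \cdot 50 \left(- \frac{1}{45}\right) = 3 \left(- \frac{10}{9}\right) = - \frac{10}{3}$)
$z{\left(h \right)} = \frac{-1 + h}{2 h}$
$U = \frac{441}{64}$ ($U = \left(-3 + \frac{-1 + 4}{2 \cdot 4}\right)^{2} = \left(-3 + \frac{1}{2} \cdot \frac{1}{4} \cdot 3\right)^{2} = \left(-3 + \frac{3}{8}\right)^{2} = \left(- \frac{21}{8}\right)^{2} = \frac{441}{64} \approx 6.8906$)
$Y{\left(-32 \right)} + U = - \frac{10}{3} + \frac{441}{64} = \frac{683}{192}$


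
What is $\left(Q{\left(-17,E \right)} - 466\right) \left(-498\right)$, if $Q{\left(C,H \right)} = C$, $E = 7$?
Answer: $240534$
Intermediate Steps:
$\left(Q{\left(-17,E \right)} - 466\right) \left(-498\right) = \left(-17 - 466\right) \left(-498\right) = \left(-483\right) \left(-498\right) = 240534$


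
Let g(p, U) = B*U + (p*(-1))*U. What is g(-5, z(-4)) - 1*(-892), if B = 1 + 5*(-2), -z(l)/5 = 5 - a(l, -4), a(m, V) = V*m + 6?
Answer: 552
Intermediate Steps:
a(m, V) = 6 + V*m
z(l) = 5 - 20*l (z(l) = -5*(5 - (6 - 4*l)) = -5*(5 + (-6 + 4*l)) = -5*(-1 + 4*l) = 5 - 20*l)
B = -9 (B = 1 - 10 = -9)
g(p, U) = -9*U - U*p (g(p, U) = -9*U + (p*(-1))*U = -9*U + (-p)*U = -9*U - U*p)
g(-5, z(-4)) - 1*(-892) = -(5 - 20*(-4))*(9 - 5) - 1*(-892) = -1*(5 + 80)*4 + 892 = -1*85*4 + 892 = -340 + 892 = 552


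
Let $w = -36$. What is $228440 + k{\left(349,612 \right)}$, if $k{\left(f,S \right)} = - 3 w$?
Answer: $228548$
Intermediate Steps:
$k{\left(f,S \right)} = 108$ ($k{\left(f,S \right)} = \left(-3\right) \left(-36\right) = 108$)
$228440 + k{\left(349,612 \right)} = 228440 + 108 = 228548$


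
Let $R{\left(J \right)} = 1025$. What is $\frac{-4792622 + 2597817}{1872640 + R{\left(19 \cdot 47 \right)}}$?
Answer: $- \frac{438961}{374733} \approx -1.1714$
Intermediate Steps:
$\frac{-4792622 + 2597817}{1872640 + R{\left(19 \cdot 47 \right)}} = \frac{-4792622 + 2597817}{1872640 + 1025} = - \frac{2194805}{1873665} = \left(-2194805\right) \frac{1}{1873665} = - \frac{438961}{374733}$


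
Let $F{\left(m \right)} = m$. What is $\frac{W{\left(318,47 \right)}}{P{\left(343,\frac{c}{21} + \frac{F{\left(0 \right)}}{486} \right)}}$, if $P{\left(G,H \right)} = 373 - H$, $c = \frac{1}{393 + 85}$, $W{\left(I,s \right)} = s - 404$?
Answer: $- \frac{3583566}{3744173} \approx -0.9571$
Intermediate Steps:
$W{\left(I,s \right)} = -404 + s$ ($W{\left(I,s \right)} = s - 404 = -404 + s$)
$c = \frac{1}{478} \approx 0.002092$
$\frac{W{\left(318,47 \right)}}{P{\left(343,\frac{c}{21} + \frac{F{\left(0 \right)}}{486} \right)}} = \frac{-404 + 47}{373 - \left(\frac{1}{478 \cdot 21} + \frac{0}{486}\right)} = - \frac{357}{373 - \left(\frac{1}{478} \cdot \frac{1}{21} + 0 \cdot \frac{1}{486}\right)} = - \frac{357}{373 - \left(\frac{1}{10038} + 0\right)} = - \frac{357}{373 - \frac{1}{10038}} = - \frac{357}{\frac{3744173}{10038}} = \left(-357\right) \frac{10038}{3744173} = - \frac{3583566}{3744173}$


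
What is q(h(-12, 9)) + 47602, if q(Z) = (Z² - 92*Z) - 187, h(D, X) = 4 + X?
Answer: 46388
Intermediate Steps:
q(Z) = -187 + Z² - 92*Z
q(h(-12, 9)) + 47602 = (-187 + (4 + 9)² - 92*(4 + 9)) + 47602 = (-187 + 13² - 92*13) + 47602 = (-187 + 169 - 1196) + 47602 = -1214 + 47602 = 46388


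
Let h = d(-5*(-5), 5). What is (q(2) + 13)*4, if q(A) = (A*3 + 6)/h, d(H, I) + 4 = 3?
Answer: 4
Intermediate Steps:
d(H, I) = -1 (d(H, I) = -4 + 3 = -1)
h = -1
q(A) = -6 - 3*A (q(A) = (A*3 + 6)/(-1) = (3*A + 6)*(-1) = (6 + 3*A)*(-1) = -6 - 3*A)
(q(2) + 13)*4 = ((-6 - 3*2) + 13)*4 = ((-6 - 6) + 13)*4 = (-12 + 13)*4 = 1*4 = 4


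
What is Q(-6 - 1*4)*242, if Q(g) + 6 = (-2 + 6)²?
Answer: 2420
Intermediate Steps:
Q(g) = 10 (Q(g) = -6 + (-2 + 6)² = -6 + 4² = -6 + 16 = 10)
Q(-6 - 1*4)*242 = 10*242 = 2420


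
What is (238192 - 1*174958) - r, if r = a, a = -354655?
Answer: 417889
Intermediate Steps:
r = -354655
(238192 - 1*174958) - r = (238192 - 1*174958) - 1*(-354655) = (238192 - 174958) + 354655 = 63234 + 354655 = 417889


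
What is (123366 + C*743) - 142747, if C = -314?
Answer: -252683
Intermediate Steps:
(123366 + C*743) - 142747 = (123366 - 314*743) - 142747 = (123366 - 233302) - 142747 = -109936 - 142747 = -252683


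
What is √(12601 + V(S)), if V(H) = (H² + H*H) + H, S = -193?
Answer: √86906 ≈ 294.80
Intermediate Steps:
V(H) = H + 2*H² (V(H) = (H² + H²) + H = 2*H² + H = H + 2*H²)
√(12601 + V(S)) = √(12601 - 193*(1 + 2*(-193))) = √(12601 - 193*(1 - 386)) = √(12601 - 193*(-385)) = √(12601 + 74305) = √86906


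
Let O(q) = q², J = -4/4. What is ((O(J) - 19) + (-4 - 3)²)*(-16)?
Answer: -496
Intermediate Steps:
J = -1 (J = -4*¼ = -1)
((O(J) - 19) + (-4 - 3)²)*(-16) = (((-1)² - 19) + (-4 - 3)²)*(-16) = ((1 - 19) + (-7)²)*(-16) = (-18 + 49)*(-16) = 31*(-16) = -496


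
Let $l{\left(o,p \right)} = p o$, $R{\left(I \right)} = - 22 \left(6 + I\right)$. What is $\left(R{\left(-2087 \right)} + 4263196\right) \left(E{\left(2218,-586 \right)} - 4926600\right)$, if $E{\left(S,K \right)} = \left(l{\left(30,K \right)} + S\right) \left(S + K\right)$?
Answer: $-129258067713552$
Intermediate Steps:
$R{\left(I \right)} = -132 - 22 I$
$l{\left(o,p \right)} = o p$
$E{\left(S,K \right)} = \left(K + S\right) \left(S + 30 K\right)$ ($E{\left(S,K \right)} = \left(30 K + S\right) \left(S + K\right) = \left(S + 30 K\right) \left(K + S\right) = \left(K + S\right) \left(S + 30 K\right)$)
$\left(R{\left(-2087 \right)} + 4263196\right) \left(E{\left(2218,-586 \right)} - 4926600\right) = \left(\left(-132 - -45914\right) + 4263196\right) \left(\left(2218^{2} + 30 \left(-586\right)^{2} + 31 \left(-586\right) 2218\right) - 4926600\right) = \left(\left(-132 + 45914\right) + 4263196\right) \left(\left(4919524 + 30 \cdot 343396 - 40292188\right) - 4926600\right) = \left(45782 + 4263196\right) \left(\left(4919524 + 10301880 - 40292188\right) - 4926600\right) = 4308978 \left(-25070784 - 4926600\right) = 4308978 \left(-29997384\right) = -129258067713552$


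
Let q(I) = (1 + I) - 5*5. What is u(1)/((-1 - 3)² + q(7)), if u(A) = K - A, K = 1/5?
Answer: ⅘ ≈ 0.80000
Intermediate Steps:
q(I) = -24 + I (q(I) = (1 + I) - 25 = -24 + I)
K = ⅕ ≈ 0.20000
u(A) = ⅕ - A
u(1)/((-1 - 3)² + q(7)) = (⅕ - 1*1)/((-1 - 3)² + (-24 + 7)) = (⅕ - 1)/((-4)² - 17) = -⅘/(16 - 17) = -⅘/(-1) = -1*(-⅘) = ⅘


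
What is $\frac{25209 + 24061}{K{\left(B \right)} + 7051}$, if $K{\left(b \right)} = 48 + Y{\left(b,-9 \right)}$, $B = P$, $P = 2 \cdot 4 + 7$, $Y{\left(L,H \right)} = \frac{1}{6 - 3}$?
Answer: $\frac{73905}{10649} \approx 6.9401$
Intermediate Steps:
$Y{\left(L,H \right)} = \frac{1}{3}$
$P = 15$ ($P = 8 + 7 = 15$)
$B = 15$
$K{\left(b \right)} = \frac{145}{3}$ ($K{\left(b \right)} = 48 + \frac{1}{3} = \frac{145}{3}$)
$\frac{25209 + 24061}{K{\left(B \right)} + 7051} = \frac{25209 + 24061}{\frac{145}{3} + 7051} = \frac{49270}{\frac{21298}{3}} = 49270 \cdot \frac{3}{21298} = \frac{73905}{10649}$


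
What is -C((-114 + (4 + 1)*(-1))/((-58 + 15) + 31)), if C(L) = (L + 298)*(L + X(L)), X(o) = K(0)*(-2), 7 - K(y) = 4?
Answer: -173665/144 ≈ -1206.0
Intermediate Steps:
K(y) = 3 (K(y) = 7 - 1*4 = 7 - 4 = 3)
X(o) = -6 (X(o) = 3*(-2) = -6)
C(L) = (-6 + L)*(298 + L) (C(L) = (L + 298)*(L - 6) = (298 + L)*(-6 + L) = (-6 + L)*(298 + L))
-C((-114 + (4 + 1)*(-1))/((-58 + 15) + 31)) = -(-1788 + ((-114 + (4 + 1)*(-1))/((-58 + 15) + 31))² + 292*((-114 + (4 + 1)*(-1))/((-58 + 15) + 31))) = -(-1788 + ((-114 + 5*(-1))/(-43 + 31))² + 292*((-114 + 5*(-1))/(-43 + 31))) = -(-1788 + ((-114 - 5)/(-12))² + 292*((-114 - 5)/(-12))) = -(-1788 + (-119*(-1/12))² + 292*(-119*(-1/12))) = -(-1788 + (119/12)² + 292*(119/12)) = -(-1788 + 14161/144 + 8687/3) = -1*173665/144 = -173665/144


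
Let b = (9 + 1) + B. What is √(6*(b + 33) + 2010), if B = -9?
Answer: 3*√246 ≈ 47.053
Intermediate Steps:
b = 1 (b = (9 + 1) - 9 = 10 - 9 = 1)
√(6*(b + 33) + 2010) = √(6*(1 + 33) + 2010) = √(6*34 + 2010) = √(204 + 2010) = √2214 = 3*√246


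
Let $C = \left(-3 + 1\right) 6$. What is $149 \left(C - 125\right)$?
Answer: $-20413$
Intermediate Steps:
$C = -12$ ($C = \left(-2\right) 6 = -12$)
$149 \left(C - 125\right) = 149 \left(-12 - 125\right) = 149 \left(-137\right) = -20413$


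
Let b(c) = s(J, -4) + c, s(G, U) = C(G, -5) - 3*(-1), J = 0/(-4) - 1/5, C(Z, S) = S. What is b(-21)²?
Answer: 529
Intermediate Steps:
J = -⅕ (J = 0*(-¼) - 1*⅕ = 0 - ⅕ = -⅕ ≈ -0.20000)
s(G, U) = -2 (s(G, U) = -5 - 3*(-1) = -5 + 3 = -2)
b(c) = -2 + c
b(-21)² = (-2 - 21)² = (-23)² = 529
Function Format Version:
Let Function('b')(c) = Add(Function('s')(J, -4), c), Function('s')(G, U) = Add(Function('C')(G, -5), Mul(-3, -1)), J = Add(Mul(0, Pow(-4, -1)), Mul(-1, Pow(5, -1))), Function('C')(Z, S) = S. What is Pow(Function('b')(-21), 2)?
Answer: 529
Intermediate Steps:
J = Rational(-1, 5) (J = Add(Mul(0, Rational(-1, 4)), Mul(-1, Rational(1, 5))) = Add(0, Rational(-1, 5)) = Rational(-1, 5) ≈ -0.20000)
Function('s')(G, U) = -2 (Function('s')(G, U) = Add(-5, Mul(-3, -1)) = Add(-5, 3) = -2)
Function('b')(c) = Add(-2, c)
Pow(Function('b')(-21), 2) = Pow(Add(-2, -21), 2) = Pow(-23, 2) = 529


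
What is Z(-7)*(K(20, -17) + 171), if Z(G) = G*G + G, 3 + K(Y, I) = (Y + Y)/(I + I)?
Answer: 119112/17 ≈ 7006.6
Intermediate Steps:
K(Y, I) = -3 + Y/I (K(Y, I) = -3 + (Y + Y)/(I + I) = -3 + (2*Y)/((2*I)) = -3 + (2*Y)*(1/(2*I)) = -3 + Y/I)
Z(G) = G + G**2 (Z(G) = G**2 + G = G + G**2)
Z(-7)*(K(20, -17) + 171) = (-7*(1 - 7))*((-3 + 20/(-17)) + 171) = (-7*(-6))*((-3 + 20*(-1/17)) + 171) = 42*((-3 - 20/17) + 171) = 42*(-71/17 + 171) = 42*(2836/17) = 119112/17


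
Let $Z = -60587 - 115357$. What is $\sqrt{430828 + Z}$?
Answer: $2 \sqrt{63721} \approx 504.86$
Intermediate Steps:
$Z = -175944$ ($Z = -60587 - 115357 = -175944$)
$\sqrt{430828 + Z} = \sqrt{430828 - 175944} = \sqrt{254884} = 2 \sqrt{63721}$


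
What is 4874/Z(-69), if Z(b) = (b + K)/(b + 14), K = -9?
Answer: 134035/39 ≈ 3436.8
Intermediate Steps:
Z(b) = (-9 + b)/(14 + b) (Z(b) = (b - 9)/(b + 14) = (-9 + b)/(14 + b))
4874/Z(-69) = 4874/(((-9 - 69)/(14 - 69))) = 4874/((-78/(-55))) = 4874/((-1/55*(-78))) = 4874/(78/55) = 4874*(55/78) = 134035/39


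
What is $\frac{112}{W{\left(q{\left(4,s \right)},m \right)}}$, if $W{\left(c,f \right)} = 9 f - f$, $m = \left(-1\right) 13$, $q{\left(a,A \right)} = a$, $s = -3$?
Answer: $- \frac{14}{13} \approx -1.0769$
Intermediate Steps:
$m = -13$
$W{\left(c,f \right)} = 8 f$
$\frac{112}{W{\left(q{\left(4,s \right)},m \right)}} = \frac{112}{8 \left(-13\right)} = \frac{112}{-104} = 112 \left(- \frac{1}{104}\right) = - \frac{14}{13}$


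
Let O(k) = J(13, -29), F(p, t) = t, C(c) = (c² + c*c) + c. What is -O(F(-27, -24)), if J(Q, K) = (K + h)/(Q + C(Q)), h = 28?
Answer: 1/364 ≈ 0.0027473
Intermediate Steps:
C(c) = c + 2*c² (C(c) = (c² + c²) + c = 2*c² + c = c + 2*c²)
J(Q, K) = (28 + K)/(Q + Q*(1 + 2*Q)) (J(Q, K) = (K + 28)/(Q + Q*(1 + 2*Q)) = (28 + K)/(Q + Q*(1 + 2*Q)))
O(k) = -1/364 (O(k) = (½)*(28 - 29)/(13*(1 + 13)) = (½)*(1/13)*(-1)/14 = (½)*(1/13)*(1/14)*(-1) = -1/364)
-O(F(-27, -24)) = -1*(-1/364) = 1/364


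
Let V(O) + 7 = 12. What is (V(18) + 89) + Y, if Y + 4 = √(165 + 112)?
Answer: 90 + √277 ≈ 106.64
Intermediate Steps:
V(O) = 5 (V(O) = -7 + 12 = 5)
Y = -4 + √277 (Y = -4 + √(165 + 112) = -4 + √277 ≈ 12.643)
(V(18) + 89) + Y = (5 + 89) + (-4 + √277) = 94 + (-4 + √277) = 90 + √277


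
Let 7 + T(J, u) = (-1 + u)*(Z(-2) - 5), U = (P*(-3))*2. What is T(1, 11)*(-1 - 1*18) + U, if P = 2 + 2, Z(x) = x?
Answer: 1439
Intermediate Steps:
P = 4
U = -24 (U = (4*(-3))*2 = -12*2 = -24)
T(J, u) = -7*u (T(J, u) = -7 + (-1 + u)*(-2 - 5) = -7 + (-1 + u)*(-7) = -7 + (7 - 7*u) = -7*u)
T(1, 11)*(-1 - 1*18) + U = (-7*11)*(-1 - 1*18) - 24 = -77*(-1 - 18) - 24 = -77*(-19) - 24 = 1463 - 24 = 1439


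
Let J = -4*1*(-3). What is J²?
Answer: 144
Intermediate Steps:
J = 12 (J = -4*(-3) = 12)
J² = 12² = 144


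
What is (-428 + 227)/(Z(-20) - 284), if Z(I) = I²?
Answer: -201/116 ≈ -1.7328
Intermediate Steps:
(-428 + 227)/(Z(-20) - 284) = (-428 + 227)/((-20)² - 284) = -201/(400 - 284) = -201/116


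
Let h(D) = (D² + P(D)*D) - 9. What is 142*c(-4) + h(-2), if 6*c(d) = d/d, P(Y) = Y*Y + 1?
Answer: 26/3 ≈ 8.6667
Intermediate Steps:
P(Y) = 1 + Y² (P(Y) = Y² + 1 = 1 + Y²)
h(D) = -9 + D² + D*(1 + D²) (h(D) = (D² + (1 + D²)*D) - 9 = (D² + D*(1 + D²)) - 9 = -9 + D² + D*(1 + D²))
c(d) = ⅙ (c(d) = (d/d)/6 = (⅙)*1 = ⅙)
142*c(-4) + h(-2) = 142*(⅙) + (-9 - 2 + (-2)² + (-2)³) = 71/3 + (-9 - 2 + 4 - 8) = 71/3 - 15 = 26/3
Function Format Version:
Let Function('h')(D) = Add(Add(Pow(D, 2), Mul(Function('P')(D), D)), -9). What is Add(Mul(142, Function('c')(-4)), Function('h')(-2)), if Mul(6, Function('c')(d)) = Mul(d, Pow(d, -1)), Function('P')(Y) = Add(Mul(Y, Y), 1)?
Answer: Rational(26, 3) ≈ 8.6667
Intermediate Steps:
Function('P')(Y) = Add(1, Pow(Y, 2)) (Function('P')(Y) = Add(Pow(Y, 2), 1) = Add(1, Pow(Y, 2)))
Function('h')(D) = Add(-9, Pow(D, 2), Mul(D, Add(1, Pow(D, 2)))) (Function('h')(D) = Add(Add(Pow(D, 2), Mul(Add(1, Pow(D, 2)), D)), -9) = Add(Add(Pow(D, 2), Mul(D, Add(1, Pow(D, 2)))), -9) = Add(-9, Pow(D, 2), Mul(D, Add(1, Pow(D, 2)))))
Function('c')(d) = Rational(1, 6) (Function('c')(d) = Mul(Rational(1, 6), Mul(d, Pow(d, -1))) = Mul(Rational(1, 6), 1) = Rational(1, 6))
Add(Mul(142, Function('c')(-4)), Function('h')(-2)) = Add(Mul(142, Rational(1, 6)), Add(-9, -2, Pow(-2, 2), Pow(-2, 3))) = Add(Rational(71, 3), Add(-9, -2, 4, -8)) = Add(Rational(71, 3), -15) = Rational(26, 3)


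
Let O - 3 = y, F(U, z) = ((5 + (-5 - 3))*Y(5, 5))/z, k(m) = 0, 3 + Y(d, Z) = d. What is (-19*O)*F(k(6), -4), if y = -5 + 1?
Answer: 57/2 ≈ 28.500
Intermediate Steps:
y = -4
Y(d, Z) = -3 + d
F(U, z) = -6/z (F(U, z) = ((5 + (-5 - 3))*(-3 + 5))/z = ((5 - 8)*2)/z = (-3*2)/z = -6/z)
O = -1 (O = 3 - 4 = -1)
(-19*O)*F(k(6), -4) = (-19*(-1))*(-6/(-4)) = 19*(-6*(-¼)) = 19*(3/2) = 57/2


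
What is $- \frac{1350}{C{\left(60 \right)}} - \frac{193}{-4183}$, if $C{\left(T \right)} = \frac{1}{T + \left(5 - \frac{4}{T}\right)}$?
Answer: $- \frac{366681587}{4183} \approx -87660.0$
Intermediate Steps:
$C{\left(T \right)} = \frac{1}{5 + T - \frac{4}{T}}$ ($C{\left(T \right)} = \frac{1}{T + \left(5 - \frac{4}{T}\right)} = \frac{1}{5 + T - \frac{4}{T}}$)
$- \frac{1350}{C{\left(60 \right)}} - \frac{193}{-4183} = - \frac{1350}{60 \frac{1}{-4 + 60^{2} + 5 \cdot 60}} - \frac{193}{-4183} = - \frac{1350}{60 \frac{1}{-4 + 3600 + 300}} - - \frac{193}{4183} = - \frac{1350}{60 \cdot \frac{1}{3896}} + \frac{193}{4183} = - \frac{1350}{\frac{15}{974}} + \frac{193}{4183} = \left(-1350\right) \frac{974}{15} + \frac{193}{4183} = -87660 + \frac{193}{4183} = - \frac{366681587}{4183}$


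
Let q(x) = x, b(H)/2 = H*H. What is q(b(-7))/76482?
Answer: 7/5463 ≈ 0.0012813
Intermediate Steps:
b(H) = 2*H² (b(H) = 2*(H*H) = 2*H²)
q(b(-7))/76482 = (2*(-7)²)/76482 = (2*49)*(1/76482) = 98*(1/76482) = 7/5463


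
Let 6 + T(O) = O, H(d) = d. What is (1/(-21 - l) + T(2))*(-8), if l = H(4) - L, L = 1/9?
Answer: 905/28 ≈ 32.321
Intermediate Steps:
L = ⅑ ≈ 0.11111
T(O) = -6 + O
l = 35/9 (l = 4 - 1*⅑ = 4 - ⅑ = 35/9 ≈ 3.8889)
(1/(-21 - l) + T(2))*(-8) = (1/(-21 - 1*35/9) + (-6 + 2))*(-8) = (1/(-21 - 35/9) - 4)*(-8) = (1/(-224/9) - 4)*(-8) = (-9/224 - 4)*(-8) = -905/224*(-8) = 905/28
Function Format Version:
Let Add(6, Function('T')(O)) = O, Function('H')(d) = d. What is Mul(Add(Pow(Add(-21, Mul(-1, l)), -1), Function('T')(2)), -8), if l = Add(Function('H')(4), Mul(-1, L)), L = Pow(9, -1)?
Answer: Rational(905, 28) ≈ 32.321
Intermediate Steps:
L = Rational(1, 9) ≈ 0.11111
Function('T')(O) = Add(-6, O)
l = Rational(35, 9) (l = Add(4, Mul(-1, Rational(1, 9))) = Add(4, Rational(-1, 9)) = Rational(35, 9) ≈ 3.8889)
Mul(Add(Pow(Add(-21, Mul(-1, l)), -1), Function('T')(2)), -8) = Mul(Add(Pow(Add(-21, Mul(-1, Rational(35, 9))), -1), Add(-6, 2)), -8) = Mul(Add(Pow(Add(-21, Rational(-35, 9)), -1), -4), -8) = Mul(Add(Pow(Rational(-224, 9), -1), -4), -8) = Mul(Add(Rational(-9, 224), -4), -8) = Mul(Rational(-905, 224), -8) = Rational(905, 28)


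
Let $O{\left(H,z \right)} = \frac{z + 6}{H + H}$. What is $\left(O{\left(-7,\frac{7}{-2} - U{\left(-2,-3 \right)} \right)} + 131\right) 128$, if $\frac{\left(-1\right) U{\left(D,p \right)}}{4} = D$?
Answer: $\frac{117728}{7} \approx 16818.0$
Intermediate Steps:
$U{\left(D,p \right)} = - 4 D$
$O{\left(H,z \right)} = \frac{6 + z}{2 H}$
$\left(O{\left(-7,\frac{7}{-2} - U{\left(-2,-3 \right)} \right)} + 131\right) 128 = \left(\frac{6 + \left(\frac{7}{-2} - \left(-4\right) \left(-2\right)\right)}{2 \left(-7\right)} + 131\right) 128 = \left(\frac{1}{2} \left(- \frac{1}{7}\right) \left(6 + \left(7 \left(- \frac{1}{2}\right) - 8\right)\right) + 131\right) 128 = \left(\frac{1}{2} \left(- \frac{1}{7}\right) \left(6 - \frac{23}{2}\right) + 131\right) 128 = \left(\frac{1}{2} \left(- \frac{1}{7}\right) \left(- \frac{11}{2}\right) + 131\right) 128 = \left(\frac{11}{28} + 131\right) 128 = \frac{3679}{28} \cdot 128 = \frac{117728}{7}$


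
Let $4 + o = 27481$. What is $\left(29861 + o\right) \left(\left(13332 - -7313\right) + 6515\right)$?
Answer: $1557300080$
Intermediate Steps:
$o = 27477$ ($o = -4 + 27481 = 27477$)
$\left(29861 + o\right) \left(\left(13332 - -7313\right) + 6515\right) = \left(29861 + 27477\right) \left(\left(13332 - -7313\right) + 6515\right) = 57338 \left(\left(13332 + 7313\right) + 6515\right) = 57338 \left(20645 + 6515\right) = 57338 \cdot 27160 = 1557300080$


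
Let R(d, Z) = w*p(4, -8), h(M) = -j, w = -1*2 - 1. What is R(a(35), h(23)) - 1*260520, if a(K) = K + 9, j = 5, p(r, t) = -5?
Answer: -260505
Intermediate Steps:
w = -3 (w = -2 - 1 = -3)
h(M) = -5 (h(M) = -1*5 = -5)
a(K) = 9 + K
R(d, Z) = 15 (R(d, Z) = -3*(-5) = 15)
R(a(35), h(23)) - 1*260520 = 15 - 1*260520 = 15 - 260520 = -260505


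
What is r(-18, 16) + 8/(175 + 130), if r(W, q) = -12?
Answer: -3652/305 ≈ -11.974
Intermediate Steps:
r(-18, 16) + 8/(175 + 130) = -12 + 8/(175 + 130) = -12 + 8/305 = -3652/305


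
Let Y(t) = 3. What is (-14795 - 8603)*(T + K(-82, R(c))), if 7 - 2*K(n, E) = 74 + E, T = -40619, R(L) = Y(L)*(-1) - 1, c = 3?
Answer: 951140399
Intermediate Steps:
R(L) = -4 (R(L) = 3*(-1) - 1 = -3 - 1 = -4)
K(n, E) = -67/2 - E/2 (K(n, E) = 7/2 - (74 + E)/2 = 7/2 + (-37 - E/2) = -67/2 - E/2)
(-14795 - 8603)*(T + K(-82, R(c))) = (-14795 - 8603)*(-40619 + (-67/2 - ½*(-4))) = -23398*(-40619 + (-67/2 + 2)) = -23398*(-40619 - 63/2) = -23398*(-81301/2) = 951140399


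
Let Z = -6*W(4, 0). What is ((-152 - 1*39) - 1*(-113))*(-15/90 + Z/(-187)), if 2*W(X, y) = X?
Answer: 1495/187 ≈ 7.9947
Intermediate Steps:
W(X, y) = X/2
Z = -12 (Z = -3*4 = -6*2 = -12)
((-152 - 1*39) - 1*(-113))*(-15/90 + Z/(-187)) = ((-152 - 1*39) - 1*(-113))*(-15/90 - 12/(-187)) = ((-152 - 39) + 113)*(-15*1/90 - 12*(-1/187)) = (-191 + 113)*(-⅙ + 12/187) = -78*(-115/1122) = 1495/187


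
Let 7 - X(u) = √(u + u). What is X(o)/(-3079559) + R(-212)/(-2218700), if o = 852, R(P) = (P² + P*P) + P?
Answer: -9863502278/244022055475 + 2*√426/3079559 ≈ -0.040407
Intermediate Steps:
R(P) = P + 2*P² (R(P) = (P² + P²) + P = 2*P² + P = P + 2*P²)
X(u) = 7 - √2*√u (X(u) = 7 - √(u + u) = 7 - √(2*u) = 7 - √2*√u)
X(o)/(-3079559) + R(-212)/(-2218700) = (7 - √2*√852)/(-3079559) - 212*(1 + 2*(-212))/(-2218700) = (7 - √2*2*√213)*(-1/3079559) - 212*(1 - 424)*(-1/2218700) = (7 - 2*√426)*(-1/3079559) - 212*(-423)*(-1/2218700) = (-1/439937 + 2*√426/3079559) + 89676*(-1/2218700) = (-1/439937 + 2*√426/3079559) - 22419/554675 = -9863502278/244022055475 + 2*√426/3079559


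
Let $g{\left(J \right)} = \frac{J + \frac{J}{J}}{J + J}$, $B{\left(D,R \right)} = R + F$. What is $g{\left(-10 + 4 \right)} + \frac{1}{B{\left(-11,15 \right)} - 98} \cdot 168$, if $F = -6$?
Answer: $- \frac{1571}{1068} \approx -1.471$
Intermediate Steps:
$B{\left(D,R \right)} = -6 + R$ ($B{\left(D,R \right)} = R - 6 = -6 + R$)
$g{\left(J \right)} = \frac{1 + J}{2 J}$ ($g{\left(J \right)} = \frac{J + 1}{2 J} = \left(1 + J\right) \frac{1}{2 J} = \frac{1 + J}{2 J}$)
$g{\left(-10 + 4 \right)} + \frac{1}{B{\left(-11,15 \right)} - 98} \cdot 168 = \frac{1 + \left(-10 + 4\right)}{2 \left(-10 + 4\right)} + \frac{1}{\left(-6 + 15\right) - 98} \cdot 168 = \frac{1 - 6}{2 \left(-6\right)} + \frac{1}{9 - 98} \cdot 168 = \frac{1}{2} \left(- \frac{1}{6}\right) \left(-5\right) + \frac{1}{-89} \cdot 168 = \frac{5}{12} - \frac{168}{89} = - \frac{1571}{1068}$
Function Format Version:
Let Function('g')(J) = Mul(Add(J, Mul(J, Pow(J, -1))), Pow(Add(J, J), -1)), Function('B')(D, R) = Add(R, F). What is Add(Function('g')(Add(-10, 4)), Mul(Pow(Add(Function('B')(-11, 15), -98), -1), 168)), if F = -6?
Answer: Rational(-1571, 1068) ≈ -1.4710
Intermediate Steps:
Function('B')(D, R) = Add(-6, R) (Function('B')(D, R) = Add(R, -6) = Add(-6, R))
Function('g')(J) = Mul(Rational(1, 2), Pow(J, -1), Add(1, J)) (Function('g')(J) = Mul(Add(J, 1), Pow(Mul(2, J), -1)) = Mul(Add(1, J), Mul(Rational(1, 2), Pow(J, -1))) = Mul(Rational(1, 2), Pow(J, -1), Add(1, J)))
Add(Function('g')(Add(-10, 4)), Mul(Pow(Add(Function('B')(-11, 15), -98), -1), 168)) = Add(Mul(Rational(1, 2), Pow(Add(-10, 4), -1), Add(1, Add(-10, 4))), Mul(Pow(Add(Add(-6, 15), -98), -1), 168)) = Add(Mul(Rational(1, 2), Pow(-6, -1), Add(1, -6)), Mul(Pow(Add(9, -98), -1), 168)) = Add(Mul(Rational(1, 2), Rational(-1, 6), -5), Mul(Pow(-89, -1), 168)) = Add(Rational(5, 12), Mul(Rational(-1, 89), 168)) = Add(Rational(5, 12), Rational(-168, 89)) = Rational(-1571, 1068)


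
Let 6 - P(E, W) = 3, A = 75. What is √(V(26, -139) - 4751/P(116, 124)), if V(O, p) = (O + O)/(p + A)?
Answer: I*√228165/12 ≈ 39.806*I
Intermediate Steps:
P(E, W) = 3 (P(E, W) = 6 - 1*3 = 6 - 3 = 3)
V(O, p) = 2*O/(75 + p) (V(O, p) = (O + O)/(p + 75) = (2*O)/(75 + p) = 2*O/(75 + p))
√(V(26, -139) - 4751/P(116, 124)) = √(2*26/(75 - 139) - 4751/3) = √(2*26/(-64) - 4751*⅓) = √(2*26*(-1/64) - 4751/3) = √(-13/16 - 4751/3) = √(-76055/48) = I*√228165/12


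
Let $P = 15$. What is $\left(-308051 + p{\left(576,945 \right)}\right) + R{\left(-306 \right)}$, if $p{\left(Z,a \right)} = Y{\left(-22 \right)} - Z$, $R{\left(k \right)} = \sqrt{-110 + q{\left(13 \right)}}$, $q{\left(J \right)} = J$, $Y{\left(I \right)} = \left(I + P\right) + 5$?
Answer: $-308629 + i \sqrt{97} \approx -3.0863 \cdot 10^{5} + 9.8489 i$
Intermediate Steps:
$Y{\left(I \right)} = 20 + I$ ($Y{\left(I \right)} = \left(I + 15\right) + 5 = \left(15 + I\right) + 5 = 20 + I$)
$R{\left(k \right)} = i \sqrt{97}$ ($R{\left(k \right)} = \sqrt{-110 + 13} = \sqrt{-97} = i \sqrt{97}$)
$p{\left(Z,a \right)} = -2 - Z$ ($p{\left(Z,a \right)} = \left(20 - 22\right) - Z = -2 - Z$)
$\left(-308051 + p{\left(576,945 \right)}\right) + R{\left(-306 \right)} = \left(-308051 - 578\right) + i \sqrt{97} = -308629 + i \sqrt{97}$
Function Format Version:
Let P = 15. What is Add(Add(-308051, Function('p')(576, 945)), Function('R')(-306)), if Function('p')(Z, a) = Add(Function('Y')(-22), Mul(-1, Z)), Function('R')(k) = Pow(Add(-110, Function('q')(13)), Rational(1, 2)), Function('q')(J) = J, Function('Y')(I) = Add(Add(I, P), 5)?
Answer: Add(-308629, Mul(I, Pow(97, Rational(1, 2)))) ≈ Add(-3.0863e+5, Mul(9.8489, I))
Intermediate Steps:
Function('Y')(I) = Add(20, I) (Function('Y')(I) = Add(Add(I, 15), 5) = Add(Add(15, I), 5) = Add(20, I))
Function('R')(k) = Mul(I, Pow(97, Rational(1, 2))) (Function('R')(k) = Pow(Add(-110, 13), Rational(1, 2)) = Pow(-97, Rational(1, 2)) = Mul(I, Pow(97, Rational(1, 2))))
Function('p')(Z, a) = Add(-2, Mul(-1, Z)) (Function('p')(Z, a) = Add(Add(20, -22), Mul(-1, Z)) = Add(-2, Mul(-1, Z)))
Add(Add(-308051, Function('p')(576, 945)), Function('R')(-306)) = Add(Add(-308051, Add(-2, Mul(-1, 576))), Mul(I, Pow(97, Rational(1, 2)))) = Add(Add(-308051, Add(-2, -576)), Mul(I, Pow(97, Rational(1, 2)))) = Add(Add(-308051, -578), Mul(I, Pow(97, Rational(1, 2)))) = Add(-308629, Mul(I, Pow(97, Rational(1, 2))))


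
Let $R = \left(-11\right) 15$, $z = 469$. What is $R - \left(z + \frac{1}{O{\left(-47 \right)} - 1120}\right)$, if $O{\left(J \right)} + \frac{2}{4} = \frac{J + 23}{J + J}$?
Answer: $- \frac{66762008}{105303} \approx -634.0$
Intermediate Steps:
$O{\left(J \right)} = - \frac{1}{2} + \frac{23 + J}{2 J}$ ($O{\left(J \right)} = - \frac{1}{2} + \frac{J + 23}{J + J} = - \frac{1}{2} + \frac{23 + J}{2 J}$)
$R = -165$
$R - \left(z + \frac{1}{O{\left(-47 \right)} - 1120}\right) = -165 - \left(469 + \frac{1}{\frac{23}{2 \left(-47\right)} - 1120}\right) = -165 - \left(469 + \frac{1}{\frac{23}{2} \left(- \frac{1}{47}\right) - 1120}\right) = -165 - \left(469 + \frac{1}{- \frac{23}{94} - 1120}\right) = -165 - \left(469 + \frac{1}{- \frac{105303}{94}}\right) = -165 - \left(469 - \frac{94}{105303}\right) = -165 - \frac{49387013}{105303} = - \frac{66762008}{105303}$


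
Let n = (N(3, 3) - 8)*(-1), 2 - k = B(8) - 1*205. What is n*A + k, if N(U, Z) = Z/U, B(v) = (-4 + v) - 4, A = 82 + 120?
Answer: 1621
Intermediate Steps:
A = 202
B(v) = -8 + v
k = 207 (k = 2 - ((-8 + 8) - 1*205) = 2 - (0 - 205) = 2 - 1*(-205) = 2 + 205 = 207)
n = 7 (n = (3/3 - 8)*(-1) = (3*(1/3) - 8)*(-1) = (1 - 8)*(-1) = -7*(-1) = 7)
n*A + k = 7*202 + 207 = 1414 + 207 = 1621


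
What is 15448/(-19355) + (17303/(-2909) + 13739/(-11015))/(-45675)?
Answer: -645840486960712/809341686554625 ≈ -0.79798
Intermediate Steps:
15448/(-19355) + (17303/(-2909) + 13739/(-11015))/(-45675) = 15448*(-1/19355) + (17303*(-1/2909) + 13739*(-1/11015))*(-1/45675) = -15448/19355 + (-17303/2909 - 13739/11015)*(-1/45675) = -15448/19355 - 230559296/32042635*(-1/45675) = -15448/19355 + 230559296/1463547353625 = -645840486960712/809341686554625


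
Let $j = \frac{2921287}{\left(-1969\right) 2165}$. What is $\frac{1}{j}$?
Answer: $- \frac{4262885}{2921287} \approx -1.4592$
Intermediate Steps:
$j = - \frac{2921287}{4262885}$ ($j = \frac{2921287}{-4262885} = 2921287 \left(- \frac{1}{4262885}\right) = - \frac{2921287}{4262885} \approx -0.68528$)
$\frac{1}{j} = \frac{1}{- \frac{2921287}{4262885}} = - \frac{4262885}{2921287}$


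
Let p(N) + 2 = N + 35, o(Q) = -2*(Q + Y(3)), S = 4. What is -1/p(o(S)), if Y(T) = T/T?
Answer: -1/23 ≈ -0.043478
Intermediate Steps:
Y(T) = 1
o(Q) = -2 - 2*Q (o(Q) = -2*(Q + 1) = -2*(1 + Q) = -2 - 2*Q)
p(N) = 33 + N (p(N) = -2 + (N + 35) = -2 + (35 + N) = 33 + N)
-1/p(o(S)) = -1/(33 + (-2 - 2*4)) = -1/(33 + (-2 - 8)) = -1/(33 - 10) = -1/23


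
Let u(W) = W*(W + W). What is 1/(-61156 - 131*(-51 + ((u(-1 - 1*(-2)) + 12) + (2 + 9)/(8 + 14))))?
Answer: -2/112749 ≈ -1.7739e-5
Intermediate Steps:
u(W) = 2*W**2 (u(W) = W*(2*W) = 2*W**2)
1/(-61156 - 131*(-51 + ((u(-1 - 1*(-2)) + 12) + (2 + 9)/(8 + 14)))) = 1/(-61156 - 131*(-51 + ((2*(-1 - 1*(-2))**2 + 12) + (2 + 9)/(8 + 14)))) = 1/(-61156 - 131*(-51 + ((2*(-1 + 2)**2 + 12) + 11/22))) = 1/(-61156 - 131*(-51 + ((2*1**2 + 12) + 11*(1/22)))) = 1/(-61156 - 131*(-51 + ((2*1 + 12) + 1/2))) = 1/(-61156 - 131*(-51 + ((2 + 12) + 1/2))) = 1/(-61156 - 131*(-51 + (14 + 1/2))) = 1/(-61156 - 131*(-51 + 29/2)) = 1/(-61156 - 131*(-73/2)) = 1/(-61156 + 9563/2) = 1/(-112749/2) = -2/112749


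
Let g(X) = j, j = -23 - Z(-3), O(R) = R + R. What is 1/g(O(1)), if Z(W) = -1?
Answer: -1/22 ≈ -0.045455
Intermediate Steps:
O(R) = 2*R
j = -22 (j = -23 - 1*(-1) = -23 + 1 = -22)
g(X) = -22
1/g(O(1)) = 1/(-22) = -1/22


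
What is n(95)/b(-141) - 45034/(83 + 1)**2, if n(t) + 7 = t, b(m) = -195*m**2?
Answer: -9699344831/1519703640 ≈ -6.3824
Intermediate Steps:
n(t) = -7 + t
n(95)/b(-141) - 45034/(83 + 1)**2 = (-7 + 95)/((-195*(-141)**2)) - 45034/(83 + 1)**2 = 88/((-195*19881)) - 45034/(84**2) = 88/(-3876795) - 45034/7056 = 88*(-1/3876795) - 45034*1/7056 = -88/3876795 - 22517/3528 = -9699344831/1519703640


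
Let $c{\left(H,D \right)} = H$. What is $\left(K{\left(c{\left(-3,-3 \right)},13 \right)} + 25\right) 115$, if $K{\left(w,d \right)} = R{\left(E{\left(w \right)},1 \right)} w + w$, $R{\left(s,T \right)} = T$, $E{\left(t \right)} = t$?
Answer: $2185$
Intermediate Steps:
$K{\left(w,d \right)} = 2 w$ ($K{\left(w,d \right)} = 1 w + w = w + w = 2 w$)
$\left(K{\left(c{\left(-3,-3 \right)},13 \right)} + 25\right) 115 = \left(2 \left(-3\right) + 25\right) 115 = \left(-6 + 25\right) 115 = 19 \cdot 115 = 2185$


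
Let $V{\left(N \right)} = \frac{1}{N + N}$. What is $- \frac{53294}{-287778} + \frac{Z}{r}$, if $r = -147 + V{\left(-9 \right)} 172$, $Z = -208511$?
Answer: $\frac{270059499134}{202739601} \approx 1332.1$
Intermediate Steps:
$V{\left(N \right)} = \frac{1}{2 N}$
$r = - \frac{1409}{9}$ ($r = -147 + \frac{1}{2 \left(-9\right)} 172 = -147 + \frac{1}{2} \left(- \frac{1}{9}\right) 172 = -147 - \frac{86}{9} = - \frac{1409}{9} \approx -156.56$)
$- \frac{53294}{-287778} + \frac{Z}{r} = - \frac{53294}{-287778} - \frac{208511}{- \frac{1409}{9}} = \left(-53294\right) \left(- \frac{1}{287778}\right) - - \frac{1876599}{1409} = \frac{26647}{143889} + \frac{1876599}{1409} = \frac{270059499134}{202739601}$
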